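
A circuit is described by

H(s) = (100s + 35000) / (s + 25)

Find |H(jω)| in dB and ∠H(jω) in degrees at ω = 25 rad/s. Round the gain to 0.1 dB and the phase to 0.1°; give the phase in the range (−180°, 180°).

59.9 dB, -40.9°

Substitute s = j25:
Numerator: 100(j25) + 35000 = 35000 + j2500
Denominator: (j25) + 25 = 25 + j25
|N| = √(35000² + 2500²) ≈ 35089, ∠N ≈ 4.09°
|D| = √(25² + 25²) ≈ 35.355, ∠D ≈ 45.00°
|H| = 35089 / 35.355 ≈ 992.48
Gain = 20 log₁₀(992.48) ≈ 59.93 dB
∠H = 4.09° − 45.00° = -40.91°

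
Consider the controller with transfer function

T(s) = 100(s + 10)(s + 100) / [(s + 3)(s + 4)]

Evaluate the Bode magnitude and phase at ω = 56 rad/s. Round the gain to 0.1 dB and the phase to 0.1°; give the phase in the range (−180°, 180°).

At s = jω = j56:
zero (s+10): 10 + j56 → |·| = √(10²+56²) = √3236 ≈ 56.886, ∠ = arctan(56/10) ≈ 79.88°
zero (s+100): 100 + j56 → |·| = √(100²+56²) = √13136 ≈ 114.61, ∠ = arctan(56/100) ≈ 29.25°
pole (s+3): 3 + j56 → |·| = √(3²+56²) = √3145 ≈ 56.08, ∠ = arctan(56/3) ≈ 86.93°
pole (s+4): 4 + j56 → |·| = √(4²+56²) = √3152 ≈ 56.143, ∠ = arctan(56/4) ≈ 85.91°
|T| = 100 · 6519.7 / 3148.5 ≈ 207.07
Gain = 20 log₁₀(207.07) ≈ 46.32 dB
∠T = 109.13° − 172.84° = -63.71°

46.3 dB, -63.7°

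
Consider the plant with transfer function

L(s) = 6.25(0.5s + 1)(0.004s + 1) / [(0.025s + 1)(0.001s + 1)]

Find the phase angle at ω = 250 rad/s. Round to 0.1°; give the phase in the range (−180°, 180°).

39.6°

At ω = 250 rad/s:
zero (1 + j250·0.5) = 1 + j125 → |·| ≈ 125, ∠ ≈ 89.54°
zero (1 + j250·0.004) = 1 + j1 → |·| ≈ 1.4142, ∠ ≈ 45.00°
pole (1 + j250·0.025) = 1 + j6.25 → |·| ≈ 6.3295, ∠ ≈ 80.91°
pole (1 + j250·0.001) = 1 + j0.25 → |·| ≈ 1.0308, ∠ ≈ 14.04°
∠L = (89.54° + 45.00°) − (80.91° + 14.04°) = 39.59°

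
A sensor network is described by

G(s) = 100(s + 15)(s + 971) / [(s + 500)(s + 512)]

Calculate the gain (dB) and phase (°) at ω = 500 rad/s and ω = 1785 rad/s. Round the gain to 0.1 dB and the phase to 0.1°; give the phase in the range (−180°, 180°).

At s = jω = j500:
zero (s+15): 15 + j500 → |·| = √(15²+500²) = √250225 ≈ 500.22, ∠ = arctan(500/15) ≈ 88.28°
zero (s+971): 971 + j500 → |·| = √(971²+500²) = √1192841 ≈ 1092.2, ∠ = arctan(500/971) ≈ 27.25°
pole (s+500): 500 + j500 → |·| = √(500²+500²) = √500000 ≈ 707.11, ∠ = arctan(500/500) ≈ 45.00°
pole (s+512): 512 + j500 → |·| = √(512²+500²) = √512144 ≈ 715.64, ∠ = arctan(500/512) ≈ 44.32°
|G| = 100 · 5.4634e+05 / 5.0604e+05 ≈ 107.96
Gain = 20 log₁₀(107.96) ≈ 40.67 dB
∠G = 115.53° − 89.32° = 26.21°

At s = jω = j1785:
zero (s+15): 15 + j1785 → |·| = √(15²+1785²) = √3186450 ≈ 1785.1, ∠ = arctan(1785/15) ≈ 89.52°
zero (s+971): 971 + j1785 → |·| = √(971²+1785²) = √4129066 ≈ 2032, ∠ = arctan(1785/971) ≈ 61.45°
pole (s+500): 500 + j1785 → |·| = √(500²+1785²) = √3436225 ≈ 1853.7, ∠ = arctan(1785/500) ≈ 74.35°
pole (s+512): 512 + j1785 → |·| = √(512²+1785²) = √3448369 ≈ 1857, ∠ = arctan(1785/512) ≈ 74.00°
|G| = 100 · 3.6273e+06 / 3.4423e+06 ≈ 105.37
Gain = 20 log₁₀(105.37) ≈ 40.45 dB
∠G = 150.97° − 148.35° = 2.62°

ω = 500: 40.7 dB, 26.2°; ω = 1785: 40.5 dB, 2.6°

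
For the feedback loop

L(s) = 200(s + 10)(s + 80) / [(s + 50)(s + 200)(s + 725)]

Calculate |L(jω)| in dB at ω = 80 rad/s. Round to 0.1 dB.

-18.2 dB

At s = jω = j80:
zero (s+10): 10 + j80 → |·| = √(10²+80²) = √6500 ≈ 80.623, ∠ = arctan(80/10) ≈ 82.87°
zero (s+80): 80 + j80 → |·| = √(80²+80²) = √12800 ≈ 113.14, ∠ = arctan(80/80) ≈ 45.00°
pole (s+50): 50 + j80 → |·| = √(50²+80²) = √8900 ≈ 94.34, ∠ = arctan(80/50) ≈ 57.99°
pole (s+200): 200 + j80 → |·| = √(200²+80²) = √46400 ≈ 215.41, ∠ = arctan(80/200) ≈ 21.80°
pole (s+725): 725 + j80 → |·| = √(725²+80²) = √532025 ≈ 729.4, ∠ = arctan(80/725) ≈ 6.30°
|L| = 200 · 9121.7 / 1.4823e+07 ≈ 0.12307
Gain = 20 log₁₀(0.12307) ≈ -18.20 dB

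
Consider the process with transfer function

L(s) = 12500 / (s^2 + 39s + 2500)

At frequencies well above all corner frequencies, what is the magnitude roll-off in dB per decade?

-40 dB/decade

Each pole contributes −20 dB/decade at high frequency; each zero contributes +20 dB/decade.
Net: 0 zero(s) − 2 pole(s) → -40 dB/decade.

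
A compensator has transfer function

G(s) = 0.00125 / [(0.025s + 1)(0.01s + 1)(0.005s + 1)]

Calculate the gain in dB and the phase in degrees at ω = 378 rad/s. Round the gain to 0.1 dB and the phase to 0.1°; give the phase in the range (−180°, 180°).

-96.1 dB, 138.7°

At ω = 378 rad/s:
pole (1 + j378·0.025) = 1 + j9.45 → |·| ≈ 9.5028, ∠ ≈ 83.96°
pole (1 + j378·0.01) = 1 + j3.78 → |·| ≈ 3.91, ∠ ≈ 75.18°
pole (1 + j378·0.005) = 1 + j1.89 → |·| ≈ 2.1382, ∠ ≈ 62.12°
|G| = 0.00125 · 1 / (9.5028 · 3.91 · 2.1382) ≈ 1.5734e-05
Gain = 20 log₁₀(1.5734e-05) ≈ -96.06 dB
∠G = (0°) − (83.96° + 75.18° + 62.12°) = -221.26° ≡ 138.74° (principal value)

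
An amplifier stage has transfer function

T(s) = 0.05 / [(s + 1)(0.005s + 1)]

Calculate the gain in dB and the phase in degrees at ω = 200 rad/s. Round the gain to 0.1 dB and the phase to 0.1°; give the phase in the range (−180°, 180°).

At ω = 200 rad/s:
pole (1 + j200·1) = 1 + j200 → |·| ≈ 200, ∠ ≈ 89.71°
pole (1 + j200·0.005) = 1 + j1 → |·| ≈ 1.4142, ∠ ≈ 45.00°
|T| = 0.05 · 1 / (200 · 1.4142) ≈ 0.00017678
Gain = 20 log₁₀(0.00017678) ≈ -75.05 dB
∠T = (0°) − (89.71° + 45.00°) = -134.71°

-75.1 dB, -134.7°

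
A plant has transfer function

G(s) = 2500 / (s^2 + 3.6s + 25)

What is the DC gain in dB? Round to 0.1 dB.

40.0 dB

G(0) = 2500 / 25 = 100
20 log₁₀(100) ≈ 40.00 dB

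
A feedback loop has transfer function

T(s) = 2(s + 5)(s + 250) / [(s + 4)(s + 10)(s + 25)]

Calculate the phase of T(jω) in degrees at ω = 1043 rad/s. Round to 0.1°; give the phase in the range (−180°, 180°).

At s = jω = j1043:
zero (s+5): 5 + j1043 → |·| = √(5²+1043²) = √1087874 ≈ 1043, ∠ = arctan(1043/5) ≈ 89.73°
zero (s+250): 250 + j1043 → |·| = √(250²+1043²) = √1150349 ≈ 1072.5, ∠ = arctan(1043/250) ≈ 76.52°
pole (s+4): 4 + j1043 → |·| = √(4²+1043²) = √1087865 ≈ 1043, ∠ = arctan(1043/4) ≈ 89.78°
pole (s+10): 10 + j1043 → |·| = √(10²+1043²) = √1087949 ≈ 1043, ∠ = arctan(1043/10) ≈ 89.45°
pole (s+25): 25 + j1043 → |·| = √(25²+1043²) = √1088474 ≈ 1043.3, ∠ = arctan(1043/25) ≈ 88.63°
∠T = 166.25° − 267.86° = -101.61°

-101.6°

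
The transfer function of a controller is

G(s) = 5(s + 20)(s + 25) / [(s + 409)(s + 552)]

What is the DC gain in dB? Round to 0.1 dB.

G(0) = 5·20·25 / (409·552) ≈ 0.011073
20 log₁₀(0.011073) ≈ -39.11 dB

-39.1 dB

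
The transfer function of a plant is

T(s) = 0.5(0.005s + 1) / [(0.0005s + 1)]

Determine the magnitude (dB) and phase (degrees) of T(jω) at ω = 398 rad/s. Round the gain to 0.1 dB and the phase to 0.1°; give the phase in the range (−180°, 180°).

At ω = 398 rad/s:
zero (1 + j398·0.005) = 1 + j1.99 → |·| ≈ 2.2271, ∠ ≈ 63.32°
pole (1 + j398·0.0005) = 1 + j0.199 → |·| ≈ 1.0196, ∠ ≈ 11.25°
|T| = 0.5 · 2.2271 / (1.0196) ≈ 1.0921
Gain = 20 log₁₀(1.0921) ≈ 0.77 dB
∠T = (63.32°) − (11.25°) = 52.07°

0.8 dB, 52.1°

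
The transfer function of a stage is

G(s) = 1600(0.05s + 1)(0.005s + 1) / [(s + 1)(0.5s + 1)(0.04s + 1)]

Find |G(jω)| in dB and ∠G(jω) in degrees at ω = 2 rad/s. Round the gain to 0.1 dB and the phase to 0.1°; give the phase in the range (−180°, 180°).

At ω = 2 rad/s:
zero (1 + j2·0.05) = 1 + j0.1 → |·| ≈ 1.005, ∠ ≈ 5.71°
zero (1 + j2·0.005) = 1 + j0.01 → |·| ≈ 1, ∠ ≈ 0.57°
pole (1 + j2·1) = 1 + j2 → |·| ≈ 2.2361, ∠ ≈ 63.43°
pole (1 + j2·0.5) = 1 + j1 → |·| ≈ 1.4142, ∠ ≈ 45.00°
pole (1 + j2·0.04) = 1 + j0.08 → |·| ≈ 1.0032, ∠ ≈ 4.57°
|G| = 1600 · 1.005 · 1 / (2.2361 · 1.4142 · 1.0032) ≈ 506.87
Gain = 20 log₁₀(506.87) ≈ 54.10 dB
∠G = (5.71° + 0.57°) − (63.43° + 45.00° + 4.57°) = -106.72°

54.1 dB, -106.7°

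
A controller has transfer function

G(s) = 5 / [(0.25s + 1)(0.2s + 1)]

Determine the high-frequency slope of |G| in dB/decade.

-40 dB/decade

Each pole contributes −20 dB/decade at high frequency; each zero contributes +20 dB/decade.
Net: 0 zero(s) − 2 pole(s) → -40 dB/decade.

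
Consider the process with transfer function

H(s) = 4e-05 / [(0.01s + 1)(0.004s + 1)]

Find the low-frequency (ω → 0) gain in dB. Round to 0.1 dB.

H(0) = 4e-05 · 1 / 1 = 4e-05
20 log₁₀(4e-05) ≈ -87.96 dB

-88.0 dB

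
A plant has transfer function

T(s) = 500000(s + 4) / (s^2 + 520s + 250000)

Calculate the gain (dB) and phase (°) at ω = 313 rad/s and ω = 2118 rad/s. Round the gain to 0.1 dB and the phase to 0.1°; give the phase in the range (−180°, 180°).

ω = 313: 56.9 dB, 42.3°; ω = 2118: 47.7 dB, -75.5°

At s = jω = j313:
zero (s+4): 4 + j313 → |·| = √(4²+313²) = √97985 ≈ 313.03, ∠ = arctan(313/4) ≈ 89.27°
quadratic: (j313)² + 520·j313 + 250000 = 152031 + j162760 → |·| ≈ 2.2272e+05, ∠ ≈ 46.95°
|T| = 500000 · 313.03 / 2.2272e+05 ≈ 702.74
Gain = 20 log₁₀(702.74) ≈ 56.94 dB
∠T = 89.27° − 46.95° = 42.32°

At s = jω = j2118:
zero (s+4): 4 + j2118 → |·| = √(4²+2118²) = √4485940 ≈ 2118, ∠ = arctan(2118/4) ≈ 89.89°
quadratic: (j2118)² + 520·j2118 + 250000 = -4235924 + j1101360 → |·| ≈ 4.3768e+06, ∠ ≈ 165.43°
|T| = 500000 · 2118 / 4.3768e+06 ≈ 241.96
Gain = 20 log₁₀(241.96) ≈ 47.67 dB
∠T = 89.89° − 165.43° = -75.54°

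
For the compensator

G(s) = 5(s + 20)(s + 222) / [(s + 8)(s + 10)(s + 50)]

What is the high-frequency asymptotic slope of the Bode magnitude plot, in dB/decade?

Each pole contributes −20 dB/decade at high frequency; each zero contributes +20 dB/decade.
Net: 2 zero(s) − 3 pole(s) → -20 dB/decade.

-20 dB/decade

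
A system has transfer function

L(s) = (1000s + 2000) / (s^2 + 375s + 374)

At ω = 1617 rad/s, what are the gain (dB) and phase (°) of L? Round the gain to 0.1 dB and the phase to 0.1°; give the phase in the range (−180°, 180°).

-4.4 dB, -77.0°

Substitute s = j1617:
Numerator: 1000(j1617) + 2000 = 2000 + j1617000
Denominator: (j1617)^2 + 375(j1617) + 374 = -2614315 + j606375
|N| = √(2000² + 1617000²) ≈ 1.617e+06, ∠N ≈ 89.93°
|D| = √(2614315² + 606375²) ≈ 2.6837e+06, ∠D ≈ 166.94°
|L| = 1.617e+06 / 2.6837e+06 ≈ 0.60253
Gain = 20 log₁₀(0.60253) ≈ -4.40 dB
∠L = 89.93° − 166.94° = -77.01°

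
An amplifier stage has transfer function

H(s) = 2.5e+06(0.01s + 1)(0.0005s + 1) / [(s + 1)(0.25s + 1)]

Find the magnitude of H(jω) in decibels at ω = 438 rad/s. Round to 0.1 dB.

At ω = 438 rad/s:
zero (1 + j438·0.01) = 1 + j4.38 → |·| ≈ 4.4927, ∠ ≈ 77.14°
zero (1 + j438·0.0005) = 1 + j0.219 → |·| ≈ 1.0237, ∠ ≈ 12.35°
pole (1 + j438·1) = 1 + j438 → |·| ≈ 438, ∠ ≈ 89.87°
pole (1 + j438·0.25) = 1 + j109.5 → |·| ≈ 109.5, ∠ ≈ 89.48°
|H| = 2.5e+06 · 4.4927 · 1.0237 / (438 · 109.5) ≈ 239.74
Gain = 20 log₁₀(239.74) ≈ 47.59 dB

47.6 dB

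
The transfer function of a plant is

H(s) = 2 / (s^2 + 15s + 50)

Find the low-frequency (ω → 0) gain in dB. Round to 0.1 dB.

-28.0 dB

H(0) = 2 / 50 = 0.04
20 log₁₀(0.04) ≈ -27.96 dB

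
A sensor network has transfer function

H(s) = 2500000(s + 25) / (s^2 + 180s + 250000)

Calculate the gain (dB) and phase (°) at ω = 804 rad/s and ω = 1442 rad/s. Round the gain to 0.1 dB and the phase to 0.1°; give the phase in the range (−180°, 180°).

ω = 804: 73.6 dB, -71.7°; ω = 1442: 65.8 dB, -82.9°

At s = jω = j804:
zero (s+25): 25 + j804 → |·| = √(25²+804²) = √647041 ≈ 804.39, ∠ = arctan(804/25) ≈ 88.22°
quadratic: (j804)² + 180·j804 + 250000 = -396416 + j144720 → |·| ≈ 4.2201e+05, ∠ ≈ 159.94°
|H| = 2500000 · 804.39 / 4.2201e+05 ≈ 4765.2
Gain = 20 log₁₀(4765.2) ≈ 73.56 dB
∠H = 88.22° − 159.94° = -71.72°

At s = jω = j1442:
zero (s+25): 25 + j1442 → |·| = √(25²+1442²) = √2079989 ≈ 1442.2, ∠ = arctan(1442/25) ≈ 89.01°
quadratic: (j1442)² + 180·j1442 + 250000 = -1829364 + j259560 → |·| ≈ 1.8477e+06, ∠ ≈ 171.92°
|H| = 2500000 · 1442.2 / 1.8477e+06 ≈ 1951.3
Gain = 20 log₁₀(1951.3) ≈ 65.81 dB
∠H = 89.01° − 171.92° = -82.91°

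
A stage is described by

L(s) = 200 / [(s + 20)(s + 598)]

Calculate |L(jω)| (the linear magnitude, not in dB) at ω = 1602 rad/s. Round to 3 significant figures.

7.30e-05

At s = jω = j1602:
pole (s+20): 20 + j1602 → |·| = √(20²+1602²) = √2566804 ≈ 1602.1, ∠ = arctan(1602/20) ≈ 89.28°
pole (s+598): 598 + j1602 → |·| = √(598²+1602²) = √2924008 ≈ 1710, ∠ = arctan(1602/598) ≈ 69.53°
|L| = 200 / 2.7396e+06 ≈ 7.3003e-05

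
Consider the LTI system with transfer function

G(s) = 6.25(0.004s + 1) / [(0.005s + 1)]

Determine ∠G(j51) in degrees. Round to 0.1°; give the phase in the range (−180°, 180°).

At ω = 51 rad/s:
zero (1 + j51·0.004) = 1 + j0.204 → |·| ≈ 1.0206, ∠ ≈ 11.53°
pole (1 + j51·0.005) = 1 + j0.255 → |·| ≈ 1.032, ∠ ≈ 14.31°
∠G = (11.53°) − (14.31°) = -2.78°

-2.8°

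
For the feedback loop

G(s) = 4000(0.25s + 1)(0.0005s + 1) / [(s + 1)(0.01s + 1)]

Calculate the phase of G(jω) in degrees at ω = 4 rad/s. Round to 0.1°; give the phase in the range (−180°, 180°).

At ω = 4 rad/s:
zero (1 + j4·0.25) = 1 + j1 → |·| ≈ 1.4142, ∠ ≈ 45.00°
zero (1 + j4·0.0005) = 1 + j0.002 → |·| ≈ 1, ∠ ≈ 0.11°
pole (1 + j4·1) = 1 + j4 → |·| ≈ 4.1231, ∠ ≈ 75.96°
pole (1 + j4·0.01) = 1 + j0.04 → |·| ≈ 1.0008, ∠ ≈ 2.29°
∠G = (45.00° + 0.11°) − (75.96° + 2.29°) = -33.14°

-33.1°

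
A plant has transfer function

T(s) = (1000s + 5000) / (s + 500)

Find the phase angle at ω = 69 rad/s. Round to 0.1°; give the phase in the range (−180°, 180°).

78.0°

Substitute s = j69:
Numerator: 1000(j69) + 5000 = 5000 + j69000
Denominator: (j69) + 500 = 500 + j69
|N| = √(5000² + 69000²) ≈ 69181, ∠N ≈ 85.86°
|D| = √(500² + 69²) ≈ 504.74, ∠D ≈ 7.86°
∠T = 85.86° − 7.86° = 78.00°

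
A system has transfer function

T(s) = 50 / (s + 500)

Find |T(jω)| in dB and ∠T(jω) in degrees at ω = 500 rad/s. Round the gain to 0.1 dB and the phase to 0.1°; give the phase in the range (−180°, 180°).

Substitute s = j500:
Numerator: 50 = 50 + j0
Denominator: (j500) + 500 = 500 + j500
|N| = √(50² + 0²) ≈ 50, ∠N ≈ 0.00°
|D| = √(500² + 500²) ≈ 707.11, ∠D ≈ 45.00°
|T| = 50 / 707.11 ≈ 0.07071
Gain = 20 log₁₀(0.07071) ≈ -23.01 dB
∠T = 0.00° − 45.00° = -45.00°

-23.0 dB, -45.0°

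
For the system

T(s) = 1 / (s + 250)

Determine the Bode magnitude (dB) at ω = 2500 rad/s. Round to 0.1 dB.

-68.0 dB

At s = jω = j2500:
pole (s+250): 250 + j2500 → |·| = √(250²+2500²) = √6312500 ≈ 2512.5, ∠ = arctan(2500/250) ≈ 84.29°
|T| = 1 / 2512.5 ≈ 0.00039801
Gain = 20 log₁₀(0.00039801) ≈ -68.00 dB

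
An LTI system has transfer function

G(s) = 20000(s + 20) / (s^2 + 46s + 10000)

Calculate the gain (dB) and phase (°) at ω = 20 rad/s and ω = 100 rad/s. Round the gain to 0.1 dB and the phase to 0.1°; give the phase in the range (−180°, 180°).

ω = 20: 35.4 dB, 39.5°; ω = 100: 52.9 dB, -11.3°

At s = jω = j20:
zero (s+20): 20 + j20 → |·| = √(20²+20²) = √800 ≈ 28.284, ∠ = arctan(20/20) ≈ 45.00°
quadratic: (j20)² + 46·j20 + 10000 = 9600 + j920 → |·| ≈ 9644, ∠ ≈ 5.47°
|G| = 20000 · 28.284 / 9644 ≈ 58.656
Gain = 20 log₁₀(58.656) ≈ 35.37 dB
∠G = 45.00° − 5.47° = 39.53°

At s = jω = j100:
zero (s+20): 20 + j100 → |·| = √(20²+100²) = √10400 ≈ 101.98, ∠ = arctan(100/20) ≈ 78.69°
quadratic: (j100)² + 46·j100 + 10000 = 0 + j4600 → |·| ≈ 4600, ∠ ≈ 90.00°
|G| = 20000 · 101.98 / 4600 ≈ 443.39
Gain = 20 log₁₀(443.39) ≈ 52.94 dB
∠G = 78.69° − 90.00° = -11.31°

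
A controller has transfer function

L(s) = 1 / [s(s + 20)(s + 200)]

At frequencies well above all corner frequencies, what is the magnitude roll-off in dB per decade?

Each pole contributes −20 dB/decade at high frequency; each zero contributes +20 dB/decade.
Net: 0 zero(s) − 3 pole(s) → -60 dB/decade.

-60 dB/decade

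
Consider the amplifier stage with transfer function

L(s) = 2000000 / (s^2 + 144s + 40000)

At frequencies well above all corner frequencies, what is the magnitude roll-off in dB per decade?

Each pole contributes −20 dB/decade at high frequency; each zero contributes +20 dB/decade.
Net: 0 zero(s) − 2 pole(s) → -40 dB/decade.

-40 dB/decade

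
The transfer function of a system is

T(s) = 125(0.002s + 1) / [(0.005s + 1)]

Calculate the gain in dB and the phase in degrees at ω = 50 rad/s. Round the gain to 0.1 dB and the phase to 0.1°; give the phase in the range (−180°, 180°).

At ω = 50 rad/s:
zero (1 + j50·0.002) = 1 + j0.1 → |·| ≈ 1.005, ∠ ≈ 5.71°
pole (1 + j50·0.005) = 1 + j0.25 → |·| ≈ 1.0308, ∠ ≈ 14.04°
|T| = 125 · 1.005 / (1.0308) ≈ 121.87
Gain = 20 log₁₀(121.87) ≈ 41.72 dB
∠T = (5.71°) − (14.04°) = -8.33°

41.7 dB, -8.3°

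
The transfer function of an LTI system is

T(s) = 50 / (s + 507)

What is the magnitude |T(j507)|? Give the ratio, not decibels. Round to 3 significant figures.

0.0697

Substitute s = j507:
Numerator: 50 = 50 + j0
Denominator: (j507) + 507 = 507 + j507
|N| = √(50² + 0²) ≈ 50, ∠N ≈ 0.00°
|D| = √(507² + 507²) ≈ 717.01, ∠D ≈ 45.00°
|T| = 50 / 717.01 ≈ 0.069734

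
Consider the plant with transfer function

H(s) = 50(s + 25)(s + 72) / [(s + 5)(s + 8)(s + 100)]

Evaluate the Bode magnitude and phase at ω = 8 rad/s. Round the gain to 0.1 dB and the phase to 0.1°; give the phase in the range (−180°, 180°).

19.0 dB, -83.5°

At s = jω = j8:
zero (s+25): 25 + j8 → |·| = √(25²+8²) = √689 ≈ 26.249, ∠ = arctan(8/25) ≈ 17.74°
zero (s+72): 72 + j8 → |·| = √(72²+8²) = √5248 ≈ 72.443, ∠ = arctan(8/72) ≈ 6.34°
pole (s+5): 5 + j8 → |·| = √(5²+8²) = √89 ≈ 9.434, ∠ = arctan(8/5) ≈ 57.99°
pole (s+8): 8 + j8 → |·| = √(8²+8²) = √128 ≈ 11.314, ∠ = arctan(8/8) ≈ 45.00°
pole (s+100): 100 + j8 → |·| = √(100²+8²) = √10064 ≈ 100.32, ∠ = arctan(8/100) ≈ 4.57°
|H| = 50 · 1901.6 / 10708 ≈ 8.8793
Gain = 20 log₁₀(8.8793) ≈ 18.97 dB
∠H = 24.08° − 107.56° = -83.48°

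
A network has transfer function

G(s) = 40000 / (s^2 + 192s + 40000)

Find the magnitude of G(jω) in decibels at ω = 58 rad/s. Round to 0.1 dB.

0.4 dB

At s = jω = j58:
quadratic: (j58)² + 192·j58 + 40000 = 36636 + j11136 → |·| ≈ 38291, ∠ ≈ 16.91°
|G| = 40000 / 38291 ≈ 1.0446
Gain = 20 log₁₀(1.0446) ≈ 0.38 dB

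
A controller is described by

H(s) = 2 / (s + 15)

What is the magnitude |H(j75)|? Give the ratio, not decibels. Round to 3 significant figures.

At s = jω = j75:
pole (s+15): 15 + j75 → |·| = √(15²+75²) = √5850 ≈ 76.485, ∠ = arctan(75/15) ≈ 78.69°
|H| = 2 / 76.485 ≈ 0.026149

0.0261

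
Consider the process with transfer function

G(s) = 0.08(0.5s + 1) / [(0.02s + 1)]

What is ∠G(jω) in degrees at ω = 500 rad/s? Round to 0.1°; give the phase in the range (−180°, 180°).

5.5°

At ω = 500 rad/s:
zero (1 + j500·0.5) = 1 + j250 → |·| ≈ 250, ∠ ≈ 89.77°
pole (1 + j500·0.02) = 1 + j10 → |·| ≈ 10.05, ∠ ≈ 84.29°
∠G = (89.77°) − (84.29°) = 5.48°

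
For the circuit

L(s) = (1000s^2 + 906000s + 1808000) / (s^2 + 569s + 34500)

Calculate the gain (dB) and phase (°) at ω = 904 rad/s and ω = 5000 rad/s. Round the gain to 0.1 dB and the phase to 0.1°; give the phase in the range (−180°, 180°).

ω = 904: 61.8 dB, -11.8°; ω = 5000: 60.1 dB, -3.8°

Substitute s = j904:
Numerator: 1000(j904)^2 + 906000(j904) + 1808000 = -815408000 + j819024000
Denominator: (j904)^2 + 569(j904) + 34500 = -782716 + j514376
|N| = √(815408000² + 819024000²) ≈ 1.1557e+09, ∠N ≈ 134.87°
|D| = √(782716² + 514376²) ≈ 9.366e+05, ∠D ≈ 146.69°
|L| = 1.1557e+09 / 9.366e+05 ≈ 1233.9
Gain = 20 log₁₀(1233.9) ≈ 61.83 dB
∠L = 134.87° − 146.69° = -11.82°

Substitute s = j5000:
Numerator: 1000(j5000)^2 + 906000(j5000) + 1808000 = -24998192000 + j4530000000
Denominator: (j5000)^2 + 569(j5000) + 34500 = -24965500 + j2845000
|N| = √(24998192000² + 4530000000²) ≈ 2.5405e+10, ∠N ≈ 169.73°
|D| = √(24965500² + 2845000²) ≈ 2.5127e+07, ∠D ≈ 173.50°
|L| = 2.5405e+10 / 2.5127e+07 ≈ 1011.1
Gain = 20 log₁₀(1011.1) ≈ 60.10 dB
∠L = 169.73° − 173.50° = -3.77°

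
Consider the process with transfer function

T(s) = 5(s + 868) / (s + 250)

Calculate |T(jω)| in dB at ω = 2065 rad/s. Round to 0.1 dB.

At s = jω = j2065:
zero (s+868): 868 + j2065 → |·| = √(868²+2065²) = √5017649 ≈ 2240, ∠ = arctan(2065/868) ≈ 67.20°
pole (s+250): 250 + j2065 → |·| = √(250²+2065²) = √4326725 ≈ 2080.1, ∠ = arctan(2065/250) ≈ 83.10°
|T| = 5 · 2240 / 2080.1 ≈ 5.3844
Gain = 20 log₁₀(5.3844) ≈ 14.62 dB

14.6 dB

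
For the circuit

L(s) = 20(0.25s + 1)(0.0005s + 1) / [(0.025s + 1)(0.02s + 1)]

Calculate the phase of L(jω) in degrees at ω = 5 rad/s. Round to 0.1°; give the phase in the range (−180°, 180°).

38.6°

At ω = 5 rad/s:
zero (1 + j5·0.25) = 1 + j1.25 → |·| ≈ 1.6008, ∠ ≈ 51.34°
zero (1 + j5·0.0005) = 1 + j0.0025 → |·| ≈ 1, ∠ ≈ 0.14°
pole (1 + j5·0.025) = 1 + j0.125 → |·| ≈ 1.0078, ∠ ≈ 7.13°
pole (1 + j5·0.02) = 1 + j0.1 → |·| ≈ 1.005, ∠ ≈ 5.71°
∠L = (51.34° + 0.14°) − (7.13° + 5.71°) = 38.64°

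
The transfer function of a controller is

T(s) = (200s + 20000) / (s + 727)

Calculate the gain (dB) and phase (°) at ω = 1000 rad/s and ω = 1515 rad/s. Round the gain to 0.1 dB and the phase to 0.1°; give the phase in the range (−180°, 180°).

Substitute s = j1000:
Numerator: 200(j1000) + 20000 = 20000 + j200000
Denominator: (j1000) + 727 = 727 + j1000
|N| = √(20000² + 200000²) ≈ 2.01e+05, ∠N ≈ 84.29°
|D| = √(727² + 1000²) ≈ 1236.3, ∠D ≈ 53.98°
|T| = 2.01e+05 / 1236.3 ≈ 162.58
Gain = 20 log₁₀(162.58) ≈ 44.22 dB
∠T = 84.29° − 53.98° = 30.31°

Substitute s = j1515:
Numerator: 200(j1515) + 20000 = 20000 + j303000
Denominator: (j1515) + 727 = 727 + j1515
|N| = √(20000² + 303000²) ≈ 3.0366e+05, ∠N ≈ 86.22°
|D| = √(727² + 1515²) ≈ 1680.4, ∠D ≈ 64.37°
|T| = 3.0366e+05 / 1680.4 ≈ 180.71
Gain = 20 log₁₀(180.71) ≈ 45.14 dB
∠T = 86.22° − 64.37° = 21.85°

ω = 1000: 44.2 dB, 30.3°; ω = 1515: 45.1 dB, 21.9°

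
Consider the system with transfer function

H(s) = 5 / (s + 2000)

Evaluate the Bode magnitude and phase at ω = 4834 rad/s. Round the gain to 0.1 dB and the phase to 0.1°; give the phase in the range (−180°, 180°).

-60.4 dB, -67.5°

At s = jω = j4834:
pole (s+2000): 2000 + j4834 → |·| = √(2000²+4834²) = √27367556 ≈ 5231.4, ∠ = arctan(4834/2000) ≈ 67.52°
|H| = 5 / 5231.4 ≈ 0.00095577
Gain = 20 log₁₀(0.00095577) ≈ -60.39 dB
∠H = 0.00° − 67.52° = -67.52°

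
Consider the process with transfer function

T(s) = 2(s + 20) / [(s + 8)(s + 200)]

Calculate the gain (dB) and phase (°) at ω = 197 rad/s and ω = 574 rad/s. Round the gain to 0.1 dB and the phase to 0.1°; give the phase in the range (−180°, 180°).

ω = 197: -42.9 dB, -48.0°; ω = 574: -49.7 dB, -72.0°

At s = jω = j197:
zero (s+20): 20 + j197 → |·| = √(20²+197²) = √39209 ≈ 198.01, ∠ = arctan(197/20) ≈ 84.20°
pole (s+8): 8 + j197 → |·| = √(8²+197²) = √38873 ≈ 197.16, ∠ = arctan(197/8) ≈ 87.67°
pole (s+200): 200 + j197 → |·| = √(200²+197²) = √78809 ≈ 280.73, ∠ = arctan(197/200) ≈ 44.57°
|T| = 2 · 198.01 / 55349 ≈ 0.007155
Gain = 20 log₁₀(0.007155) ≈ -42.91 dB
∠T = 84.20° − 132.24° = -48.04°

At s = jω = j574:
zero (s+20): 20 + j574 → |·| = √(20²+574²) = √329876 ≈ 574.35, ∠ = arctan(574/20) ≈ 88.00°
pole (s+8): 8 + j574 → |·| = √(8²+574²) = √329540 ≈ 574.06, ∠ = arctan(574/8) ≈ 89.20°
pole (s+200): 200 + j574 → |·| = √(200²+574²) = √369476 ≈ 607.85, ∠ = arctan(574/200) ≈ 70.79°
|T| = 2 · 574.35 / 3.4894e+05 ≈ 0.003292
Gain = 20 log₁₀(0.003292) ≈ -49.65 dB
∠T = 88.00° − 159.99° = -71.99°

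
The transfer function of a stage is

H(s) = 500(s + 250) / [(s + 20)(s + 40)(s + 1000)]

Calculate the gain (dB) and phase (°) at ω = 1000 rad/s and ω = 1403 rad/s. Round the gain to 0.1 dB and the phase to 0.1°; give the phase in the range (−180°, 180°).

ω = 1000: -68.8 dB, -145.6°; ω = 1403: -73.6 dB, -152.2°

At s = jω = j1000:
zero (s+250): 250 + j1000 → |·| = √(250²+1000²) = √1062500 ≈ 1030.8, ∠ = arctan(1000/250) ≈ 75.96°
pole (s+20): 20 + j1000 → |·| = √(20²+1000²) = √1000400 ≈ 1000.2, ∠ = arctan(1000/20) ≈ 88.85°
pole (s+40): 40 + j1000 → |·| = √(40²+1000²) = √1001600 ≈ 1000.8, ∠ = arctan(1000/40) ≈ 87.71°
pole (s+1000): 1000 + j1000 → |·| = √(1000²+1000²) = √2000000 ≈ 1414.2, ∠ = arctan(1000/1000) ≈ 45.00°
|H| = 500 · 1030.8 / 1.4156e+09 ≈ 0.00036409
Gain = 20 log₁₀(0.00036409) ≈ -68.78 dB
∠H = 75.96° − 221.56° = -145.60°

At s = jω = j1403:
zero (s+250): 250 + j1403 → |·| = √(250²+1403²) = √2030909 ≈ 1425.1, ∠ = arctan(1403/250) ≈ 79.90°
pole (s+20): 20 + j1403 → |·| = √(20²+1403²) = √1968809 ≈ 1403.1, ∠ = arctan(1403/20) ≈ 89.18°
pole (s+40): 40 + j1403 → |·| = √(40²+1403²) = √1970009 ≈ 1403.6, ∠ = arctan(1403/40) ≈ 88.37°
pole (s+1000): 1000 + j1403 → |·| = √(1000²+1403²) = √2968409 ≈ 1722.9, ∠ = arctan(1403/1000) ≈ 54.52°
|H| = 500 · 1425.1 / 3.3931e+09 ≈ 0.00021
Gain = 20 log₁₀(0.00021) ≈ -73.56 dB
∠H = 79.90° − 232.07° = -152.17°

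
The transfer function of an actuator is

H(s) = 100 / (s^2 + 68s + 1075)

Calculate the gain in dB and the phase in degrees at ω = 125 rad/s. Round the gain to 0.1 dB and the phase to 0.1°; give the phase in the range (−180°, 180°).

-44.5 dB, -149.7°

Substitute s = j125:
Numerator: 100 = 100 + j0
Denominator: (j125)^2 + 68(j125) + 1075 = -14550 + j8500
|N| = √(100² + 0²) ≈ 100, ∠N ≈ 0.00°
|D| = √(14550² + 8500²) ≈ 16851, ∠D ≈ 149.71°
|H| = 100 / 16851 ≈ 0.0059344
Gain = 20 log₁₀(0.0059344) ≈ -44.53 dB
∠H = 0.00° − 149.71° = -149.71°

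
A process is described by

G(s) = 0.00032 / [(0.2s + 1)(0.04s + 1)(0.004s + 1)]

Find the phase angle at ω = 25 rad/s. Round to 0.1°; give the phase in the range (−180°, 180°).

At ω = 25 rad/s:
pole (1 + j25·0.2) = 1 + j5 → |·| ≈ 5.099, ∠ ≈ 78.69°
pole (1 + j25·0.04) = 1 + j1 → |·| ≈ 1.4142, ∠ ≈ 45.00°
pole (1 + j25·0.004) = 1 + j0.1 → |·| ≈ 1.005, ∠ ≈ 5.71°
∠G = (0°) − (78.69° + 45.00° + 5.71°) = -129.40°

-129.4°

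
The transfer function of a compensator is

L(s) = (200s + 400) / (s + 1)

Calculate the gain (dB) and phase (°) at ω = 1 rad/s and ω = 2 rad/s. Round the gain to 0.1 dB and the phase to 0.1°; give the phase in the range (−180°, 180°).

ω = 1: 50.0 dB, -18.4°; ω = 2: 48.1 dB, -18.4°

Substitute s = j1:
Numerator: 200(j1) + 400 = 400 + j200
Denominator: (j1) + 1 = 1 + j1
|N| = √(400² + 200²) ≈ 447.21, ∠N ≈ 26.57°
|D| = √(1² + 1²) ≈ 1.4142, ∠D ≈ 45.00°
|L| = 447.21 / 1.4142 ≈ 316.23
Gain = 20 log₁₀(316.23) ≈ 50.00 dB
∠L = 26.57° − 45.00° = -18.43°

Substitute s = j2:
Numerator: 200(j2) + 400 = 400 + j400
Denominator: (j2) + 1 = 1 + j2
|N| = √(400² + 400²) ≈ 565.69, ∠N ≈ 45.00°
|D| = √(1² + 2²) ≈ 2.2361, ∠D ≈ 63.43°
|L| = 565.69 / 2.2361 ≈ 252.98
Gain = 20 log₁₀(252.98) ≈ 48.06 dB
∠L = 45.00° − 63.43° = -18.43°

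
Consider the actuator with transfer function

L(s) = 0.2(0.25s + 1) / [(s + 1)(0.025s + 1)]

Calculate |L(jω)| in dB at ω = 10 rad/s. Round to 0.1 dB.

-25.7 dB

At ω = 10 rad/s:
zero (1 + j10·0.25) = 1 + j2.5 → |·| ≈ 2.6926, ∠ ≈ 68.20°
pole (1 + j10·1) = 1 + j10 → |·| ≈ 10.05, ∠ ≈ 84.29°
pole (1 + j10·0.025) = 1 + j0.25 → |·| ≈ 1.0308, ∠ ≈ 14.04°
|L| = 0.2 · 2.6926 / (10.05 · 1.0308) ≈ 0.051983
Gain = 20 log₁₀(0.051983) ≈ -25.68 dB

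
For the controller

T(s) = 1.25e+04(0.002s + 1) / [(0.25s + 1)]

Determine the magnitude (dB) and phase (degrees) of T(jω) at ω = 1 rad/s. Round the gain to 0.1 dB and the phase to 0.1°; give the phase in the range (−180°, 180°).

81.7 dB, -13.9°

At ω = 1 rad/s:
zero (1 + j1·0.002) = 1 + j0.002 → |·| ≈ 1, ∠ ≈ 0.11°
pole (1 + j1·0.25) = 1 + j0.25 → |·| ≈ 1.0308, ∠ ≈ 14.04°
|T| = 1.25e+04 · 1 / (1.0308) ≈ 12127
Gain = 20 log₁₀(12127) ≈ 81.68 dB
∠T = (0.11°) − (14.04°) = -13.93°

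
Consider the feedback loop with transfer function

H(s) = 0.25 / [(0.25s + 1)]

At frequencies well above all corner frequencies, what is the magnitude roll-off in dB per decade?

-20 dB/decade

Each pole contributes −20 dB/decade at high frequency; each zero contributes +20 dB/decade.
Net: 0 zero(s) − 1 pole(s) → -20 dB/decade.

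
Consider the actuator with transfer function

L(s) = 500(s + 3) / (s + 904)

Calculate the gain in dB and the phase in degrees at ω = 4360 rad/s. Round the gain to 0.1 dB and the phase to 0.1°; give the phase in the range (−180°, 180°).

53.8 dB, 11.7°

At s = jω = j4360:
zero (s+3): 3 + j4360 → |·| = √(3²+4360²) = √19009609 ≈ 4360, ∠ = arctan(4360/3) ≈ 89.96°
pole (s+904): 904 + j4360 → |·| = √(904²+4360²) = √19826816 ≈ 4452.7, ∠ = arctan(4360/904) ≈ 78.29°
|L| = 500 · 4360 / 4452.7 ≈ 489.59
Gain = 20 log₁₀(489.59) ≈ 53.80 dB
∠L = 89.96° − 78.29° = 11.67°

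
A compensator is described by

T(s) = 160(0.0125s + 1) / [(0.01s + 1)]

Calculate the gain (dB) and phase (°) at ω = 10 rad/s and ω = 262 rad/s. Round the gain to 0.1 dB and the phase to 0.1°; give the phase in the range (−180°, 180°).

ω = 10: 44.1 dB, 1.4°; ω = 262: 45.8 dB, 3.9°

At ω = 10 rad/s:
zero (1 + j10·0.0125) = 1 + j0.125 → |·| ≈ 1.0078, ∠ ≈ 7.13°
pole (1 + j10·0.01) = 1 + j0.1 → |·| ≈ 1.005, ∠ ≈ 5.71°
|T| = 160 · 1.0078 / (1.005) ≈ 160.45
Gain = 20 log₁₀(160.45) ≈ 44.11 dB
∠T = (7.13°) − (5.71°) = 1.42°

At ω = 262 rad/s:
zero (1 + j262·0.0125) = 1 + j3.275 → |·| ≈ 3.4243, ∠ ≈ 73.02°
pole (1 + j262·0.01) = 1 + j2.62 → |·| ≈ 2.8044, ∠ ≈ 69.11°
|T| = 160 · 3.4243 / (2.8044) ≈ 195.37
Gain = 20 log₁₀(195.37) ≈ 45.82 dB
∠T = (73.02°) − (69.11°) = 3.91°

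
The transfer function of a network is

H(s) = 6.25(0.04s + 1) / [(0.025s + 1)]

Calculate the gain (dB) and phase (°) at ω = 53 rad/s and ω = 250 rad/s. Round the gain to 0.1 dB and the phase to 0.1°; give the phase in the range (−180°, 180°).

ω = 53: 18.9 dB, 11.8°; ω = 250: 19.9 dB, 3.4°

At ω = 53 rad/s:
zero (1 + j53·0.04) = 1 + j2.12 → |·| ≈ 2.344, ∠ ≈ 64.75°
pole (1 + j53·0.025) = 1 + j1.325 → |·| ≈ 1.66, ∠ ≈ 52.96°
|H| = 6.25 · 2.344 / (1.66) ≈ 8.8253
Gain = 20 log₁₀(8.8253) ≈ 18.91 dB
∠H = (64.75°) − (52.96°) = 11.79°

At ω = 250 rad/s:
zero (1 + j250·0.04) = 1 + j10 → |·| ≈ 10.05, ∠ ≈ 84.29°
pole (1 + j250·0.025) = 1 + j6.25 → |·| ≈ 6.3295, ∠ ≈ 80.91°
|H| = 6.25 · 10.05 / (6.3295) ≈ 9.9238
Gain = 20 log₁₀(9.9238) ≈ 19.93 dB
∠H = (84.29°) − (80.91°) = 3.38°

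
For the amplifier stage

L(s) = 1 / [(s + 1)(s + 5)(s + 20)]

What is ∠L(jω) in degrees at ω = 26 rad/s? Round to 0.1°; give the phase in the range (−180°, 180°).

140.7°

At s = jω = j26:
pole (s+1): 1 + j26 → |·| = √(1²+26²) = √677 ≈ 26.019, ∠ = arctan(26/1) ≈ 87.80°
pole (s+5): 5 + j26 → |·| = √(5²+26²) = √701 ≈ 26.476, ∠ = arctan(26/5) ≈ 79.11°
pole (s+20): 20 + j26 → |·| = √(20²+26²) = √1076 ≈ 32.802, ∠ = arctan(26/20) ≈ 52.43°
∠L = 0.00° − 219.34° = -219.34° ≡ 140.66° (principal value)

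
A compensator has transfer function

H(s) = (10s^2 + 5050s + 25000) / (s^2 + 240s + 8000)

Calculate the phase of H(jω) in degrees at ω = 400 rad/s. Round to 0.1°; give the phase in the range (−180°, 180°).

-19.8°

Substitute s = j400:
Numerator: 10(j400)^2 + 5050(j400) + 25000 = -1575000 + j2020000
Denominator: (j400)^2 + 240(j400) + 8000 = -152000 + j96000
|N| = √(1575000² + 2020000²) ≈ 2.5614e+06, ∠N ≈ 127.94°
|D| = √(152000² + 96000²) ≈ 1.7978e+05, ∠D ≈ 147.72°
∠H = 127.94° − 147.72° = -19.78°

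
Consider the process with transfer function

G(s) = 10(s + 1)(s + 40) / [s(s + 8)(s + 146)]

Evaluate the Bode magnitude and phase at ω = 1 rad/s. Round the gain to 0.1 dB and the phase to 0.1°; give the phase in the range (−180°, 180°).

At s = jω = j1:
zero (s+1): 1 + j1 → |·| = √(1²+1²) = √2 ≈ 1.4142, ∠ = arctan(1/1) ≈ 45.00°
zero (s+40): 40 + j1 → |·| = √(40²+1²) = √1601 ≈ 40.012, ∠ = arctan(1/40) ≈ 1.43°
pole (s+8): 8 + j1 → |·| = √(8²+1²) = √65 ≈ 8.0623, ∠ = arctan(1/8) ≈ 7.13°
pole (s+146): 146 + j1 → |·| = √(146²+1²) = √21317 ≈ 146, ∠ = arctan(1/146) ≈ 0.39°
pole at origin: |s| = 1, ∠ = 90.00° (in denominator)
|G| = 10 · 56.585 / 1177.1 ≈ 0.48072
Gain = 20 log₁₀(0.48072) ≈ -6.36 dB
∠G = 46.43° − 97.52° = -51.09°

-6.4 dB, -51.1°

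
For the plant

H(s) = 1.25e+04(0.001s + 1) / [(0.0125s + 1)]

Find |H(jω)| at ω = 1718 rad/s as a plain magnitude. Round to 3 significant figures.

1.16e+03

At ω = 1718 rad/s:
zero (1 + j1718·0.001) = 1 + j1.718 → |·| ≈ 1.9878, ∠ ≈ 59.80°
pole (1 + j1718·0.0125) = 1 + j21.475 → |·| ≈ 21.498, ∠ ≈ 87.33°
|H| = 1.25e+04 · 1.9878 / (21.498) ≈ 1155.8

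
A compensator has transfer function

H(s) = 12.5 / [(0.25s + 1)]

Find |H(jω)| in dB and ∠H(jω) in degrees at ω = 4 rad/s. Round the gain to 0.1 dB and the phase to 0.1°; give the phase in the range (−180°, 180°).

At ω = 4 rad/s:
pole (1 + j4·0.25) = 1 + j1 → |·| ≈ 1.4142, ∠ ≈ 45.00°
|H| = 12.5 · 1 / (1.4142) ≈ 8.8389
Gain = 20 log₁₀(8.8389) ≈ 18.93 dB
∠H = (0°) − (45.00°) = -45.00°

18.9 dB, -45.0°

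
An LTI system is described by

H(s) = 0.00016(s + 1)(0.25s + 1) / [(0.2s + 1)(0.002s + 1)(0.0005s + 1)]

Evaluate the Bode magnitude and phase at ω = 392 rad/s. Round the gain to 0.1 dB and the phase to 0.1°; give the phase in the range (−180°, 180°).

At ω = 392 rad/s:
zero (1 + j392·1) = 1 + j392 → |·| ≈ 392, ∠ ≈ 89.85°
zero (1 + j392·0.25) = 1 + j98 → |·| ≈ 98.005, ∠ ≈ 89.42°
pole (1 + j392·0.2) = 1 + j78.4 → |·| ≈ 78.406, ∠ ≈ 89.27°
pole (1 + j392·0.002) = 1 + j0.784 → |·| ≈ 1.2707, ∠ ≈ 38.10°
pole (1 + j392·0.0005) = 1 + j0.196 → |·| ≈ 1.019, ∠ ≈ 11.09°
|H| = 0.00016 · 392 · 98.005 / (78.406 · 1.2707 · 1.019) ≈ 0.060546
Gain = 20 log₁₀(0.060546) ≈ -24.36 dB
∠H = (89.85° + 89.42°) − (89.27° + 38.10° + 11.09°) = 40.81°

-24.4 dB, 40.8°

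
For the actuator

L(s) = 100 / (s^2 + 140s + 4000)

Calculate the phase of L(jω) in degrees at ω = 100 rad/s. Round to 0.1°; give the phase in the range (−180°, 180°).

Substitute s = j100:
Numerator: 100 = 100 + j0
Denominator: (j100)^2 + 140(j100) + 4000 = -6000 + j14000
|N| = √(100² + 0²) ≈ 100, ∠N ≈ 0.00°
|D| = √(6000² + 14000²) ≈ 15232, ∠D ≈ 113.20°
∠L = 0.00° − 113.20° = -113.20°

-113.2°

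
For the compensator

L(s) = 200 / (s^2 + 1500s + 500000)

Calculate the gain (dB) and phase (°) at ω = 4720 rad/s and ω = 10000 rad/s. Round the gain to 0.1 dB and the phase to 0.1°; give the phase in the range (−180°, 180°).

ω = 4720: -101.2 dB, -162.0°; ω = 10000: -114.0 dB, -171.4°

Substitute s = j4720:
Numerator: 200 = 200 + j0
Denominator: (j4720)^2 + 1500(j4720) + 500000 = -21778400 + j7080000
|N| = √(200² + 0²) ≈ 200, ∠N ≈ 0.00°
|D| = √(21778400² + 7080000²) ≈ 2.29e+07, ∠D ≈ 161.99°
|L| = 200 / 2.29e+07 ≈ 8.7336e-06
Gain = 20 log₁₀(8.7336e-06) ≈ -101.18 dB
∠L = 0.00° − 161.99° = -161.99°

Substitute s = j10000:
Numerator: 200 = 200 + j0
Denominator: (j10000)^2 + 1500(j10000) + 500000 = -99500000 + j15000000
|N| = √(200² + 0²) ≈ 200, ∠N ≈ 0.00°
|D| = √(99500000² + 15000000²) ≈ 1.0062e+08, ∠D ≈ 171.43°
|L| = 200 / 1.0062e+08 ≈ 1.9877e-06
Gain = 20 log₁₀(1.9877e-06) ≈ -114.03 dB
∠L = 0.00° − 171.43° = -171.43°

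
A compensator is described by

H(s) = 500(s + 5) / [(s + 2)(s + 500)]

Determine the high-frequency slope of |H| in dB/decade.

-20 dB/decade

Each pole contributes −20 dB/decade at high frequency; each zero contributes +20 dB/decade.
Net: 1 zero(s) − 2 pole(s) → -20 dB/decade.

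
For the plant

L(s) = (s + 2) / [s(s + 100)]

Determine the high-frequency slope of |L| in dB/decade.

Each pole contributes −20 dB/decade at high frequency; each zero contributes +20 dB/decade.
Net: 1 zero(s) − 2 pole(s) → -20 dB/decade.

-20 dB/decade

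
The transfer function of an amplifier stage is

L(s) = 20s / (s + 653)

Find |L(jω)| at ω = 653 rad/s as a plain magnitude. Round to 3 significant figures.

14.1

At s = jω = j653:
zero at origin: s = j653 → |·| = 653, ∠ = 90.00°
pole (s+653): 653 + j653 → |·| = √(653²+653²) = √852818 ≈ 923.48, ∠ = arctan(653/653) ≈ 45.00°
|L| = 20 · 653 / 923.48 ≈ 14.142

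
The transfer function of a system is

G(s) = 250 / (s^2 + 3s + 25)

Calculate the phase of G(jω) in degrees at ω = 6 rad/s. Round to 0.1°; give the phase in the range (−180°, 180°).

-121.4°

At s = jω = j6:
quadratic: (j6)² + 3·j6 + 25 = -11 + j18 → |·| ≈ 21.095, ∠ ≈ 121.43°
∠G = 0.00° − 121.43° = -121.43°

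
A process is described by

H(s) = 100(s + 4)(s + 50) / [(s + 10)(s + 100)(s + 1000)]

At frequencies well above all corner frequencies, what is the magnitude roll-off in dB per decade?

Each pole contributes −20 dB/decade at high frequency; each zero contributes +20 dB/decade.
Net: 2 zero(s) − 3 pole(s) → -20 dB/decade.

-20 dB/decade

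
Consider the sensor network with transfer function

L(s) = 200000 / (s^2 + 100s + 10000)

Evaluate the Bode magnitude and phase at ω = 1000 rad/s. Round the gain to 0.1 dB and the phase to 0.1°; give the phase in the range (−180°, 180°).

At s = jω = j1000:
quadratic: (j1000)² + 100·j1000 + 10000 = -990000 + j100000 → |·| ≈ 9.9504e+05, ∠ ≈ 174.23°
|L| = 200000 / 9.9504e+05 ≈ 0.201
Gain = 20 log₁₀(0.201) ≈ -13.94 dB
∠L = 0.00° − 174.23° = -174.23°

-13.9 dB, -174.2°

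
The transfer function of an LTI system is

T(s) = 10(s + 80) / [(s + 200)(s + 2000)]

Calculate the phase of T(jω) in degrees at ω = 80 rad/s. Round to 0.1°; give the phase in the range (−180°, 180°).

20.9°

At s = jω = j80:
zero (s+80): 80 + j80 → |·| = √(80²+80²) = √12800 ≈ 113.14, ∠ = arctan(80/80) ≈ 45.00°
pole (s+200): 200 + j80 → |·| = √(200²+80²) = √46400 ≈ 215.41, ∠ = arctan(80/200) ≈ 21.80°
pole (s+2000): 2000 + j80 → |·| = √(2000²+80²) = √4006400 ≈ 2001.6, ∠ = arctan(80/2000) ≈ 2.29°
∠T = 45.00° − 24.09° = 20.91°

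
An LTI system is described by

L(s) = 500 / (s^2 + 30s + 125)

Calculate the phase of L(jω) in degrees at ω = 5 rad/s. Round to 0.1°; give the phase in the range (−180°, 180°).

-56.3°

Substitute s = j5:
Numerator: 500 = 500 + j0
Denominator: (j5)^2 + 30(j5) + 125 = 100 + j150
|N| = √(500² + 0²) ≈ 500, ∠N ≈ 0.00°
|D| = √(100² + 150²) ≈ 180.28, ∠D ≈ 56.31°
∠L = 0.00° − 56.31° = -56.31°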